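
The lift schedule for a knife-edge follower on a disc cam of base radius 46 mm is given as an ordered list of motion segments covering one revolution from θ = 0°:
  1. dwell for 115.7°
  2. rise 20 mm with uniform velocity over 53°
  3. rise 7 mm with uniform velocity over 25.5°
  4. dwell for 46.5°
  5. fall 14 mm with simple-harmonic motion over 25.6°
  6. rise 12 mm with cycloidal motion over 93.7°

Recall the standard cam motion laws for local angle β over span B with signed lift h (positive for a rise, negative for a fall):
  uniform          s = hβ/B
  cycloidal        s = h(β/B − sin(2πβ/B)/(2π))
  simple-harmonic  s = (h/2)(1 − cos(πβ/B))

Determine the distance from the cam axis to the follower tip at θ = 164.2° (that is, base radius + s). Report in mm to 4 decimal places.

seg 1 [0°–115.7°] dwell: s stays 0.0000
seg 2 [115.7°–168.7°] uniform, h=20: θ=164.2° here. β=48.5, B=53. 20·48.5/53 = 18.3019 → s = 18.3019
radial distance = base radius + s = 46 + 18.3019 = 64.3019

64.3019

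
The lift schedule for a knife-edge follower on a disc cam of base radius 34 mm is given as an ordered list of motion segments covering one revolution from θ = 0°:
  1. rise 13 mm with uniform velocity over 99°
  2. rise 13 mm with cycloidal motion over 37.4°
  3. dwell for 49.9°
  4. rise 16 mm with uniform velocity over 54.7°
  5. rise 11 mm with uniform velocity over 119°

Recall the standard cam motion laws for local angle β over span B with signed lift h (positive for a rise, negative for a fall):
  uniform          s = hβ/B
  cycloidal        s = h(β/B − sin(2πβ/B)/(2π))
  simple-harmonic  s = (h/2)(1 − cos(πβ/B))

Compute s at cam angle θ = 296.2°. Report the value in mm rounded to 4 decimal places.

seg 1 [0°–99°] uniform, h=13: full span → s += 13 → s = 13.0000
seg 2 [99°–136.4°] cycloidal, h=13: full span → s += 13 → s = 26.0000
seg 3 [136.4°–186.3°] dwell: s stays 26.0000
seg 4 [186.3°–241°] uniform, h=16: full span → s += 16 → s = 42.0000
seg 5 [241°–360°] uniform, h=11: θ=296.2° here. β=55.2, B=119. 11·55.2/119 = 5.1025 → s = 47.1025

47.1025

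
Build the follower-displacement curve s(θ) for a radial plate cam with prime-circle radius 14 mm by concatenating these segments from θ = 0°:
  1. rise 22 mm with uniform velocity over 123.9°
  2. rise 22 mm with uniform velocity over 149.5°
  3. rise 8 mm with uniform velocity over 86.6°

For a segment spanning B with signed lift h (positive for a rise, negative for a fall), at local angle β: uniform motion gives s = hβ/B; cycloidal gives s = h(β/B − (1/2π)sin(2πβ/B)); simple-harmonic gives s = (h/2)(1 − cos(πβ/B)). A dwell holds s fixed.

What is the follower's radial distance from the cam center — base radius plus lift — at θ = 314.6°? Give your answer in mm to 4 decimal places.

seg 1 [0°–123.9°] uniform, h=22: full span → s += 22 → s = 22.0000
seg 2 [123.9°–273.4°] uniform, h=22: full span → s += 22 → s = 44.0000
seg 3 [273.4°–360°] uniform, h=8: θ=314.6° here. β=41.2, B=86.6. 8·41.2/86.6 = 3.8060 → s = 47.8060
radial distance = base radius + s = 14 + 47.8060 = 61.8060

61.8060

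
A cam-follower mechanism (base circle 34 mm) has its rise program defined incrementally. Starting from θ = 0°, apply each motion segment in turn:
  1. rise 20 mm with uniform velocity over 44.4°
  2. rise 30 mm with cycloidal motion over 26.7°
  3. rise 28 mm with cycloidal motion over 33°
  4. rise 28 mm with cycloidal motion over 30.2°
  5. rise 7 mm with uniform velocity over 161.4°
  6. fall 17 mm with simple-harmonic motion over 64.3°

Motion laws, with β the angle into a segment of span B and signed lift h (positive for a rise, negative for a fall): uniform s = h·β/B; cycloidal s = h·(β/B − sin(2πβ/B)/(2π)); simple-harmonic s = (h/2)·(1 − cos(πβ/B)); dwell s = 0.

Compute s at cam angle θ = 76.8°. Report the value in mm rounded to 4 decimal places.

seg 1 [0°–44.4°] uniform, h=20: full span → s += 20 → s = 20.0000
seg 2 [44.4°–71.1°] cycloidal, h=30: full span → s += 30 → s = 50.0000
seg 3 [71.1°–104.1°] cycloidal, h=28: θ=76.8° here. β=5.7, B=33. 28·(0.1727 − sin(2π·0.1727)/(2π)) = 0.8950 → s = 50.8950

50.8950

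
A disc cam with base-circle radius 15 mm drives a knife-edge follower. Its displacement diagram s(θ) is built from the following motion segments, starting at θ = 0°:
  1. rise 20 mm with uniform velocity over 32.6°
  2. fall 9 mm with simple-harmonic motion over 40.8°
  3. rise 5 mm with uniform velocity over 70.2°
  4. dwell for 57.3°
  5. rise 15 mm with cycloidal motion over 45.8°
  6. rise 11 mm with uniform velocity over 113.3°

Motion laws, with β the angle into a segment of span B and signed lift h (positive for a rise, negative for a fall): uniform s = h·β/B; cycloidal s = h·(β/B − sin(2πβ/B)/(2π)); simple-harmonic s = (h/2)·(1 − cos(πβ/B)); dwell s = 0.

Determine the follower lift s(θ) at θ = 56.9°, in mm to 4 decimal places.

seg 1 [0°–32.6°] uniform, h=20: full span → s += 20 → s = 20.0000
seg 2 [32.6°–73.4°] simple-harmonic, h=-9: θ=56.9° here. β=24.3, B=40.8. -9/2·(1 − cos(π·0.5956)) = -5.8311 → s = 14.1689

14.1689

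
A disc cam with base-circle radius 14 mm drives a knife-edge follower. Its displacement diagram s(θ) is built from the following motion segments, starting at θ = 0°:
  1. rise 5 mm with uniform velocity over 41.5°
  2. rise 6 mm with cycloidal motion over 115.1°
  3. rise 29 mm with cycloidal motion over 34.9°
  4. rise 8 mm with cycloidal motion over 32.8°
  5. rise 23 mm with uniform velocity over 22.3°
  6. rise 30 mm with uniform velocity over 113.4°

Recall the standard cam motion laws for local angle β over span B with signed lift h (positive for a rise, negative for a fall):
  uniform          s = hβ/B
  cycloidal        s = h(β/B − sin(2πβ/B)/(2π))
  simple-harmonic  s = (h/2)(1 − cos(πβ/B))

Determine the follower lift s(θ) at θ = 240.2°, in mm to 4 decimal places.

seg 1 [0°–41.5°] uniform, h=5: full span → s += 5 → s = 5.0000
seg 2 [41.5°–156.6°] cycloidal, h=6: full span → s += 6 → s = 11.0000
seg 3 [156.6°–191.5°] cycloidal, h=29: full span → s += 29 → s = 40.0000
seg 4 [191.5°–224.3°] cycloidal, h=8: full span → s += 8 → s = 48.0000
seg 5 [224.3°–246.6°] uniform, h=23: θ=240.2° here. β=15.9, B=22.3. 23·15.9/22.3 = 16.3991 → s = 64.3991

64.3991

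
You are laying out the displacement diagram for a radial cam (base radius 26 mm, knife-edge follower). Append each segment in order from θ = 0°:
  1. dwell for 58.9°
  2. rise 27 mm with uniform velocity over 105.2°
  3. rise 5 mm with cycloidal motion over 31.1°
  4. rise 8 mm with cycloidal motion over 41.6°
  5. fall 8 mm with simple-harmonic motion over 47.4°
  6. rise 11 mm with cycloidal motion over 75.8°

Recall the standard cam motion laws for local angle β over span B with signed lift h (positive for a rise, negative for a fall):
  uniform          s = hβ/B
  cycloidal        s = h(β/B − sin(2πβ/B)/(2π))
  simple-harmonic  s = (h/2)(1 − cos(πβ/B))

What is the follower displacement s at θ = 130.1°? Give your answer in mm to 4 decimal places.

seg 1 [0°–58.9°] dwell: s stays 0.0000
seg 2 [58.9°–164.1°] uniform, h=27: θ=130.1° here. β=71.2, B=105.2. 27·71.2/105.2 = 18.2738 → s = 18.2738

18.2738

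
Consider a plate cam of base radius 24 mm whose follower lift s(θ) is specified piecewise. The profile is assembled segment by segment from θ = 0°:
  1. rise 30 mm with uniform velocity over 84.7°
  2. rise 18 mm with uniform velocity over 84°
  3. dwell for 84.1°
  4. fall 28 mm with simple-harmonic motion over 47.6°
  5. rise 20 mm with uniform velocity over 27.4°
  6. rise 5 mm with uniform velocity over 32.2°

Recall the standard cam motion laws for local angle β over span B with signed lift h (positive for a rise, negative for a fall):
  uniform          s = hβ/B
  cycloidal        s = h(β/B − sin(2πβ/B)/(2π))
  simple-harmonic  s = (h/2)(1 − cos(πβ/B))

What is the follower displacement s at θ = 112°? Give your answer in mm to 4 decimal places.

seg 1 [0°–84.7°] uniform, h=30: full span → s += 30 → s = 30.0000
seg 2 [84.7°–168.7°] uniform, h=18: θ=112° here. β=27.3, B=84. 18·27.3/84 = 5.8500 → s = 35.8500

35.8500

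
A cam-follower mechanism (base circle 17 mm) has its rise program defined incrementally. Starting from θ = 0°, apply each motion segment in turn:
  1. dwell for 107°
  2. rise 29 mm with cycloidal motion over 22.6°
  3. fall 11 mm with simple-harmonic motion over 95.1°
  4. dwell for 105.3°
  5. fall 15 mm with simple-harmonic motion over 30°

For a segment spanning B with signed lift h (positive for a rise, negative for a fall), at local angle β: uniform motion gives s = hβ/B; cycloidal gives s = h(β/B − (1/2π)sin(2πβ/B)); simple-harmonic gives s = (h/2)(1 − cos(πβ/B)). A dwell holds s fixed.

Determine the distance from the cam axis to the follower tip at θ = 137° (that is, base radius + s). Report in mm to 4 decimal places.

seg 1 [0°–107°] dwell: s stays 0.0000
seg 2 [107°–129.6°] cycloidal, h=29: full span → s += 29 → s = 29.0000
seg 3 [129.6°–224.7°] simple-harmonic, h=-11: θ=137° here. β=7.4, B=95.1. -11/2·(1 − cos(π·0.0778)) = -0.1635 → s = 28.8365
radial distance = base radius + s = 17 + 28.8365 = 45.8365

45.8365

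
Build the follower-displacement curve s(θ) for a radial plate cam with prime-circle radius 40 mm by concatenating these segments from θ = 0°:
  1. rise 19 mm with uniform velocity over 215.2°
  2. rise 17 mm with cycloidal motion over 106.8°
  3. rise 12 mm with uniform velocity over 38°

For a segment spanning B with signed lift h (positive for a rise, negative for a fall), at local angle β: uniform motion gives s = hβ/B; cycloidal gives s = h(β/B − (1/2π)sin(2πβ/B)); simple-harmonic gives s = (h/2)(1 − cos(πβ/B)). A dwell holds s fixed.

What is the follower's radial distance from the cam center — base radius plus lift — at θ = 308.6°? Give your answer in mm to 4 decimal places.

seg 1 [0°–215.2°] uniform, h=19: full span → s += 19 → s = 19.0000
seg 2 [215.2°–322°] cycloidal, h=17: θ=308.6° here. β=93.4, B=106.8. 17·(0.8745 − sin(2π·0.8745)/(2π)) = 16.7858 → s = 35.7858
radial distance = base radius + s = 40 + 35.7858 = 75.7858

75.7858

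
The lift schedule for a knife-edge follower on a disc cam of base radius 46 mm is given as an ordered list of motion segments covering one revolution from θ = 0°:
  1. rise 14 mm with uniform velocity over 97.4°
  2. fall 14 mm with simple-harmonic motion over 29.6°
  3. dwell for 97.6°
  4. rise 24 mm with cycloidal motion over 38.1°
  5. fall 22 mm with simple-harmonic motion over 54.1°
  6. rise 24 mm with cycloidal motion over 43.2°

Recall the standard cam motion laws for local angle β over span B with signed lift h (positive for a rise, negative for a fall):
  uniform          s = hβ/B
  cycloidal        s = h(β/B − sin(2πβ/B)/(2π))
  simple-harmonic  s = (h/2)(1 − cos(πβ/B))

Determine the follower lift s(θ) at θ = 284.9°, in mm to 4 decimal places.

seg 1 [0°–97.4°] uniform, h=14: full span → s += 14 → s = 14.0000
seg 2 [97.4°–127°] simple-harmonic, h=-14: full span → s += -14 → s = 0.0000
seg 3 [127°–224.6°] dwell: s stays 0.0000
seg 4 [224.6°–262.7°] cycloidal, h=24: full span → s += 24 → s = 24.0000
seg 5 [262.7°–316.8°] simple-harmonic, h=-22: θ=284.9° here. β=22.2, B=54.1. -22/2·(1 − cos(π·0.4104)) = -7.9428 → s = 16.0572

16.0572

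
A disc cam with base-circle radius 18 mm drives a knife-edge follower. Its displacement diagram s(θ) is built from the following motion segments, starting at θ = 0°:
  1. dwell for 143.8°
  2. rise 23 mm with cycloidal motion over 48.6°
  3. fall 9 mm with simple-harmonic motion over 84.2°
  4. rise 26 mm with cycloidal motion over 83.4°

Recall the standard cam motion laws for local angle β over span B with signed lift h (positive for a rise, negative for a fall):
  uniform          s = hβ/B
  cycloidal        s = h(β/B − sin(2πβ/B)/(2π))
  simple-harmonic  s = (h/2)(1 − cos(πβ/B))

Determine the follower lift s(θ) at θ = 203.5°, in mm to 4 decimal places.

seg 1 [0°–143.8°] dwell: s stays 0.0000
seg 2 [143.8°–192.4°] cycloidal, h=23: full span → s += 23 → s = 23.0000
seg 3 [192.4°–276.6°] simple-harmonic, h=-9: θ=203.5° here. β=11.1, B=84.2. -9/2·(1 − cos(π·0.1318)) = -0.3804 → s = 22.6196

22.6196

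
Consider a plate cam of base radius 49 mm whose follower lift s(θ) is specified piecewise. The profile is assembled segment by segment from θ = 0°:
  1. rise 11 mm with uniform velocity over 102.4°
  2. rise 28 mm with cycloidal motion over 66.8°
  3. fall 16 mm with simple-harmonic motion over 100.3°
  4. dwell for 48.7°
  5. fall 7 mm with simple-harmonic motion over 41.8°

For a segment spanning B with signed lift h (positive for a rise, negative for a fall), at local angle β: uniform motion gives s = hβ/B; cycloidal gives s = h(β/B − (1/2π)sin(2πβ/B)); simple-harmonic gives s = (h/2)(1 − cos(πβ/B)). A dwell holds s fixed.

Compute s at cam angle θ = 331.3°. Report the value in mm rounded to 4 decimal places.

seg 1 [0°–102.4°] uniform, h=11: full span → s += 11 → s = 11.0000
seg 2 [102.4°–169.2°] cycloidal, h=28: full span → s += 28 → s = 39.0000
seg 3 [169.2°–269.5°] simple-harmonic, h=-16: full span → s += -16 → s = 23.0000
seg 4 [269.5°–318.2°] dwell: s stays 23.0000
seg 5 [318.2°–360°] simple-harmonic, h=-7: θ=331.3° here. β=13.1, B=41.8. -7/2·(1 − cos(π·0.3134)) = -1.5637 → s = 21.4363

21.4363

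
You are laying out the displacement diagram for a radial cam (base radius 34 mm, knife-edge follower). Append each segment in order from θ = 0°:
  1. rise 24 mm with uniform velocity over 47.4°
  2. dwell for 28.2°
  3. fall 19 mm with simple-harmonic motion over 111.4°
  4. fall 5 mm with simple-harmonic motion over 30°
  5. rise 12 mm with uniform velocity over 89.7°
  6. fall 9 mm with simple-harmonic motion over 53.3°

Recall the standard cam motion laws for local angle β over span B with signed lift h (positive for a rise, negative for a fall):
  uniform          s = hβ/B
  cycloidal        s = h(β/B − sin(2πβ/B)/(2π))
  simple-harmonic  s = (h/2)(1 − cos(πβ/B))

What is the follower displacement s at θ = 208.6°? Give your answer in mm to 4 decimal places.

seg 1 [0°–47.4°] uniform, h=24: full span → s += 24 → s = 24.0000
seg 2 [47.4°–75.6°] dwell: s stays 24.0000
seg 3 [75.6°–187°] simple-harmonic, h=-19: full span → s += -19 → s = 5.0000
seg 4 [187°–217°] simple-harmonic, h=-5: θ=208.6° here. β=21.6, B=30. -5/2·(1 − cos(π·0.7200)) = -4.0936 → s = 0.9064

0.9064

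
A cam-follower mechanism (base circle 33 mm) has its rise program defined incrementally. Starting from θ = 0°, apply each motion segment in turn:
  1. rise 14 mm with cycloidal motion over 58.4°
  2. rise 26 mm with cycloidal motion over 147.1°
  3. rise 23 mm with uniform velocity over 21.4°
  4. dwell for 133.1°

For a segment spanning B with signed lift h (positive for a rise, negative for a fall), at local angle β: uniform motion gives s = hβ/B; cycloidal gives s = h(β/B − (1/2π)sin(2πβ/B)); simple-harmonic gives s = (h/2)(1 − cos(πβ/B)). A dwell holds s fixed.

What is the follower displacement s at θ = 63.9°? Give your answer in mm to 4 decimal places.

seg 1 [0°–58.4°] cycloidal, h=14: full span → s += 14 → s = 14.0000
seg 2 [58.4°–205.5°] cycloidal, h=26: θ=63.9° here. β=5.5, B=147.1. 26·(0.0374 − sin(2π·0.0374)/(2π)) = 0.0089 → s = 14.0089

14.0089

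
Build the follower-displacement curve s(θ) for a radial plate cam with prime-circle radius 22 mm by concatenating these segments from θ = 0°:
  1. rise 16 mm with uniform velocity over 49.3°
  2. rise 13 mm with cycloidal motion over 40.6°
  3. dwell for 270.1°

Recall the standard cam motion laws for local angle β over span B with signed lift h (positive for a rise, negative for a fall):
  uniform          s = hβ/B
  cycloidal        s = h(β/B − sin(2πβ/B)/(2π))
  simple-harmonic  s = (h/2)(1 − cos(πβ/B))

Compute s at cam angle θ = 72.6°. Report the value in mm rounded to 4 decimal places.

seg 1 [0°–49.3°] uniform, h=16: full span → s += 16 → s = 16.0000
seg 2 [49.3°–89.9°] cycloidal, h=13: θ=72.6° here. β=23.3, B=40.6. 13·(0.5739 − sin(2π·0.5739)/(2π)) = 8.3870 → s = 24.3870

24.3870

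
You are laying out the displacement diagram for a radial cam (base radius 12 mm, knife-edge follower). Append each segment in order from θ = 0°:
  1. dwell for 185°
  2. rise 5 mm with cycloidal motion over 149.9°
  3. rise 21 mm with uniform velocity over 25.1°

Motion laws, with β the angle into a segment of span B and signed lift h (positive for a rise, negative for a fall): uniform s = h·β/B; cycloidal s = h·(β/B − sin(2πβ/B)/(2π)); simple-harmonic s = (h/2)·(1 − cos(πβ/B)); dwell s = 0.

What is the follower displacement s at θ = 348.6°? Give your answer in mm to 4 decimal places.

seg 1 [0°–185°] dwell: s stays 0.0000
seg 2 [185°–334.9°] cycloidal, h=5: full span → s += 5 → s = 5.0000
seg 3 [334.9°–360°] uniform, h=21: θ=348.6° here. β=13.7, B=25.1. 21·13.7/25.1 = 11.4622 → s = 16.4622

16.4622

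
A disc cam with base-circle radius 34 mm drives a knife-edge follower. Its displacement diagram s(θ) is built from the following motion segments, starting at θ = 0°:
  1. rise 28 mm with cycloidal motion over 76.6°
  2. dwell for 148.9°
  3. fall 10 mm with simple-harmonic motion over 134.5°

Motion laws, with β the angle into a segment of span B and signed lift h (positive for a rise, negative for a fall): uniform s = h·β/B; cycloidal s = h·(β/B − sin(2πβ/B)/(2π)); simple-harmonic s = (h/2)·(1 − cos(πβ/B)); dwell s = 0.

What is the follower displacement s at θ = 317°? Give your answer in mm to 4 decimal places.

seg 1 [0°–76.6°] cycloidal, h=28: full span → s += 28 → s = 28.0000
seg 2 [76.6°–225.5°] dwell: s stays 28.0000
seg 3 [225.5°–360°] simple-harmonic, h=-10: θ=317° here. β=91.5, B=134.5. -10/2·(1 − cos(π·0.6803)) = -7.6831 → s = 20.3169

20.3169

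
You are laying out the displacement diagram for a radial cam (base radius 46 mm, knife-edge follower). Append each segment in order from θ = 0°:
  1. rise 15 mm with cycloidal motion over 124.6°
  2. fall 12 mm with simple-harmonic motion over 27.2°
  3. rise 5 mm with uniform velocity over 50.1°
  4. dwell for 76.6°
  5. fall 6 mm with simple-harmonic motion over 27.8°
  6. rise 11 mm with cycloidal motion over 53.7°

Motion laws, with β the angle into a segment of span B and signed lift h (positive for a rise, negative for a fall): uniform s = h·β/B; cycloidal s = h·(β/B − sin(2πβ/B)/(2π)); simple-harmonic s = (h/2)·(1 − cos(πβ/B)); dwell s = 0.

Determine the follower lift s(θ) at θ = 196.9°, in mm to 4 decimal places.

seg 1 [0°–124.6°] cycloidal, h=15: full span → s += 15 → s = 15.0000
seg 2 [124.6°–151.8°] simple-harmonic, h=-12: full span → s += -12 → s = 3.0000
seg 3 [151.8°–201.9°] uniform, h=5: θ=196.9° here. β=45.1, B=50.1. 5·45.1/50.1 = 4.5010 → s = 7.5010

7.5010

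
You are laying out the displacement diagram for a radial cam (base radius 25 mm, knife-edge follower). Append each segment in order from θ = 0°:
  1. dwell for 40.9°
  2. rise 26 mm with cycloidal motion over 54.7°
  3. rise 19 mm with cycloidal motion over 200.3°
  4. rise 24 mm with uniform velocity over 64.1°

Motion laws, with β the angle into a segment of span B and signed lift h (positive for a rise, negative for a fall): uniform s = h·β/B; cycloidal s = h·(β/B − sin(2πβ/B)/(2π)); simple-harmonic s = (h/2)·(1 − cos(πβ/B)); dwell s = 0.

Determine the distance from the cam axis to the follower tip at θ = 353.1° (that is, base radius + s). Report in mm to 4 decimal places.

seg 1 [0°–40.9°] dwell: s stays 0.0000
seg 2 [40.9°–95.6°] cycloidal, h=26: full span → s += 26 → s = 26.0000
seg 3 [95.6°–295.9°] cycloidal, h=19: full span → s += 19 → s = 45.0000
seg 4 [295.9°–360°] uniform, h=24: θ=353.1° here. β=57.2, B=64.1. 24·57.2/64.1 = 21.4165 → s = 66.4165
radial distance = base radius + s = 25 + 66.4165 = 91.4165

91.4165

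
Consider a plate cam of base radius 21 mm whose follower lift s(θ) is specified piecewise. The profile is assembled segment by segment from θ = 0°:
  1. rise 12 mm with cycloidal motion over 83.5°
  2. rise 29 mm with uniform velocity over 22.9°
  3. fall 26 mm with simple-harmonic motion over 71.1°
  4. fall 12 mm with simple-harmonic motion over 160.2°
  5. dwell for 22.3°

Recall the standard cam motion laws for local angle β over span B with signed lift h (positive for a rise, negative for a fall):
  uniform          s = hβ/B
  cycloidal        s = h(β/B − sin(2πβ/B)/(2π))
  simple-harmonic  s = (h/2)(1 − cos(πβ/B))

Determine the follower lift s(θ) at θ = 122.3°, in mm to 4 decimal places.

seg 1 [0°–83.5°] cycloidal, h=12: full span → s += 12 → s = 12.0000
seg 2 [83.5°–106.4°] uniform, h=29: full span → s += 29 → s = 41.0000
seg 3 [106.4°–177.5°] simple-harmonic, h=-26: θ=122.3° here. β=15.9, B=71.1. -26/2·(1 − cos(π·0.2236)) = -3.0784 → s = 37.9216

37.9216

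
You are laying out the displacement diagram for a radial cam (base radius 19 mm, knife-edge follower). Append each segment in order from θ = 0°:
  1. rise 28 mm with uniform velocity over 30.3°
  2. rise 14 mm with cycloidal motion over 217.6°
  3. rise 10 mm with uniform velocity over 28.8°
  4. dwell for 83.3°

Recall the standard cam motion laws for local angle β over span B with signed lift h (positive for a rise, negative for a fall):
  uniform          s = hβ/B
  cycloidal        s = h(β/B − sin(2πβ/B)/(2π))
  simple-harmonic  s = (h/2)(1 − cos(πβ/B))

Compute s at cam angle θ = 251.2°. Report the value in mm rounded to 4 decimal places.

seg 1 [0°–30.3°] uniform, h=28: full span → s += 28 → s = 28.0000
seg 2 [30.3°–247.9°] cycloidal, h=14: full span → s += 14 → s = 42.0000
seg 3 [247.9°–276.7°] uniform, h=10: θ=251.2° here. β=3.3, B=28.8. 10·3.3/28.8 = 1.1458 → s = 43.1458

43.1458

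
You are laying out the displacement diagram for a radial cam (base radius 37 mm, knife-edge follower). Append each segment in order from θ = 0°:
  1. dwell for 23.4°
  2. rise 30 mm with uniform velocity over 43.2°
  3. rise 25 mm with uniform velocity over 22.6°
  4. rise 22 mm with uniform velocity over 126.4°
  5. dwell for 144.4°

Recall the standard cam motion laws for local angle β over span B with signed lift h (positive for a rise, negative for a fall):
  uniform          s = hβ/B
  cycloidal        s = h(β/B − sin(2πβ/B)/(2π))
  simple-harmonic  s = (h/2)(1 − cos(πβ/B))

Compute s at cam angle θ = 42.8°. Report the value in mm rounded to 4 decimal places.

seg 1 [0°–23.4°] dwell: s stays 0.0000
seg 2 [23.4°–66.6°] uniform, h=30: θ=42.8° here. β=19.4, B=43.2. 30·19.4/43.2 = 13.4722 → s = 13.4722

13.4722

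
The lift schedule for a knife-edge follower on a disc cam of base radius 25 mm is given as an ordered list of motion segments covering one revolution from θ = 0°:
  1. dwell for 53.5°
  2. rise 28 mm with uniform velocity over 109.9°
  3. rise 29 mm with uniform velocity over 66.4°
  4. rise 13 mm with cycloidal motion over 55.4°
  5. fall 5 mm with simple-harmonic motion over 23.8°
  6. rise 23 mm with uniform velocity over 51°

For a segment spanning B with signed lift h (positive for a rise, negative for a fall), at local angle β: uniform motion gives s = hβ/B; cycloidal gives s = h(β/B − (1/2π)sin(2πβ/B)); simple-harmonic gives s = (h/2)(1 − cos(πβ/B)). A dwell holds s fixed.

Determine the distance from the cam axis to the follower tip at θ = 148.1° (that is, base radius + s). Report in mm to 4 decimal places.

seg 1 [0°–53.5°] dwell: s stays 0.0000
seg 2 [53.5°–163.4°] uniform, h=28: θ=148.1° here. β=94.6, B=109.9. 28·94.6/109.9 = 24.1019 → s = 24.1019
radial distance = base radius + s = 25 + 24.1019 = 49.1019

49.1019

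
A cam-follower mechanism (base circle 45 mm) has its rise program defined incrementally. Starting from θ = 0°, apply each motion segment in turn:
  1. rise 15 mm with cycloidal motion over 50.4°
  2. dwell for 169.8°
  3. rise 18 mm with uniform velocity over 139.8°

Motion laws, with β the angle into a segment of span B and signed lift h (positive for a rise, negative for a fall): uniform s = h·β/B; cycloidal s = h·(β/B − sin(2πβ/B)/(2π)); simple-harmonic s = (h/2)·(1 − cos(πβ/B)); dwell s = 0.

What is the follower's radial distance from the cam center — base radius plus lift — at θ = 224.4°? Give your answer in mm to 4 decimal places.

seg 1 [0°–50.4°] cycloidal, h=15: full span → s += 15 → s = 15.0000
seg 2 [50.4°–220.2°] dwell: s stays 15.0000
seg 3 [220.2°–360°] uniform, h=18: θ=224.4° here. β=4.2, B=139.8. 18·4.2/139.8 = 0.5408 → s = 15.5408
radial distance = base radius + s = 45 + 15.5408 = 60.5408

60.5408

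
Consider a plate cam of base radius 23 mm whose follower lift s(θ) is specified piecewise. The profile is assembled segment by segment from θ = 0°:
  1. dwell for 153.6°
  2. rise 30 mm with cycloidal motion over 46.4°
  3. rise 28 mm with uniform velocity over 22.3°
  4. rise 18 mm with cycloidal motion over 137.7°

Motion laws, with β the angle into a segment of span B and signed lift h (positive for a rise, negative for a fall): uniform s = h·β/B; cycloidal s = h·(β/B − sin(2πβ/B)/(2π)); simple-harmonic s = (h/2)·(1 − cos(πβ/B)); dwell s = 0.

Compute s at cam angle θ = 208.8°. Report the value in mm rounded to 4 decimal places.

seg 1 [0°–153.6°] dwell: s stays 0.0000
seg 2 [153.6°–200°] cycloidal, h=30: full span → s += 30 → s = 30.0000
seg 3 [200°–222.3°] uniform, h=28: θ=208.8° here. β=8.8, B=22.3. 28·8.8/22.3 = 11.0493 → s = 41.0493

41.0493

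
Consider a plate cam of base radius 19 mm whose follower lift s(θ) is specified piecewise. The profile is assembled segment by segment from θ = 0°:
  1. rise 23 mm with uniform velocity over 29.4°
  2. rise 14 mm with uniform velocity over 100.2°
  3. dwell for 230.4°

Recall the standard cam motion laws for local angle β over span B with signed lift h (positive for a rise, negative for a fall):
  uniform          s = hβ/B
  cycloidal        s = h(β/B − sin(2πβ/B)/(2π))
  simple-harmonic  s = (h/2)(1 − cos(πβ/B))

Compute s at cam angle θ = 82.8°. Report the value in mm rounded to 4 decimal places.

seg 1 [0°–29.4°] uniform, h=23: full span → s += 23 → s = 23.0000
seg 2 [29.4°–129.6°] uniform, h=14: θ=82.8° here. β=53.4, B=100.2. 14·53.4/100.2 = 7.4611 → s = 30.4611

30.4611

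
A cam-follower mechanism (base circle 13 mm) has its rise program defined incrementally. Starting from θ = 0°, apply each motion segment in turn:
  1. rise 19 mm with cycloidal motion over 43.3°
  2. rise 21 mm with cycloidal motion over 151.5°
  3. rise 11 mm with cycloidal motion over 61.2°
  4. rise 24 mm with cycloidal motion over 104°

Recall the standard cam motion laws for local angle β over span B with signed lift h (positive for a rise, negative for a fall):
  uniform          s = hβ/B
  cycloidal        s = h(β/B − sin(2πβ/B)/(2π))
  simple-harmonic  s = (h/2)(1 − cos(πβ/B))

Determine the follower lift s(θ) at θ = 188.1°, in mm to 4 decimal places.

seg 1 [0°–43.3°] cycloidal, h=19: full span → s += 19 → s = 19.0000
seg 2 [43.3°–194.8°] cycloidal, h=21: θ=188.1° here. β=144.8, B=151.5. 21·(0.9558 − sin(2π·0.9558)/(2π)) = 20.9881 → s = 39.9881

39.9881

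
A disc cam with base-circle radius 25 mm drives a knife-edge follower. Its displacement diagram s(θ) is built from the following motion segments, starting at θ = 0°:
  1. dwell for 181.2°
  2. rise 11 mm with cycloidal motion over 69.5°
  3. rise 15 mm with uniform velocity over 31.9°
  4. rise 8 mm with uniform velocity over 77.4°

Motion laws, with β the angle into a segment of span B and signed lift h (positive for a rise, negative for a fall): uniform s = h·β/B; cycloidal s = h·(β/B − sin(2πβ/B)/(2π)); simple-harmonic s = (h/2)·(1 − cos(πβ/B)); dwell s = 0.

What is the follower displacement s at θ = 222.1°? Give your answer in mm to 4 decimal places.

seg 1 [0°–181.2°] dwell: s stays 0.0000
seg 2 [181.2°–250.7°] cycloidal, h=11: θ=222.1° here. β=40.9, B=69.5. 11·(0.5885 − sin(2π·0.5885)/(2π)) = 7.3974 → s = 7.3974

7.3974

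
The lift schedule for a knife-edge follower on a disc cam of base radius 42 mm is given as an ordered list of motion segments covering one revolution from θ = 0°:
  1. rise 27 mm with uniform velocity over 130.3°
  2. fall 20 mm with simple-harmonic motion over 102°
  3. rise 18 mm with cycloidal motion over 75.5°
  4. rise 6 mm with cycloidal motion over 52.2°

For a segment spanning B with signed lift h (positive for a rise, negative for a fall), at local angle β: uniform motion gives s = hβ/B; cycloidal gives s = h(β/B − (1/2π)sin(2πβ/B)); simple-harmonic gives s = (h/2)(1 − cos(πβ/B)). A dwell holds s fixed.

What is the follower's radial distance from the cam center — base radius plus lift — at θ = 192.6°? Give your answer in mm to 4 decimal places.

seg 1 [0°–130.3°] uniform, h=27: full span → s += 27 → s = 27.0000
seg 2 [130.3°–232.3°] simple-harmonic, h=-20: θ=192.6° here. β=62.3, B=102. -20/2·(1 − cos(π·0.6108)) = -13.4106 → s = 13.5894
radial distance = base radius + s = 42 + 13.5894 = 55.5894

55.5894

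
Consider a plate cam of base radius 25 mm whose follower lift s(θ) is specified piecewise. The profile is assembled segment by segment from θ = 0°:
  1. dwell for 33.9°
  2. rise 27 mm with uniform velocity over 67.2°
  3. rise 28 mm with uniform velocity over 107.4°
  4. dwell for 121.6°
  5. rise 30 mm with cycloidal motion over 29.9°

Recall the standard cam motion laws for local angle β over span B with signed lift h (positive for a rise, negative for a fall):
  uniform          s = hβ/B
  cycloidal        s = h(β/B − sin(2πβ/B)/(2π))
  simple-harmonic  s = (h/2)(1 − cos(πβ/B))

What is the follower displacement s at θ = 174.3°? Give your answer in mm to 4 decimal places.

seg 1 [0°–33.9°] dwell: s stays 0.0000
seg 2 [33.9°–101.1°] uniform, h=27: full span → s += 27 → s = 27.0000
seg 3 [101.1°–208.5°] uniform, h=28: θ=174.3° here. β=73.2, B=107.4. 28·73.2/107.4 = 19.0838 → s = 46.0838

46.0838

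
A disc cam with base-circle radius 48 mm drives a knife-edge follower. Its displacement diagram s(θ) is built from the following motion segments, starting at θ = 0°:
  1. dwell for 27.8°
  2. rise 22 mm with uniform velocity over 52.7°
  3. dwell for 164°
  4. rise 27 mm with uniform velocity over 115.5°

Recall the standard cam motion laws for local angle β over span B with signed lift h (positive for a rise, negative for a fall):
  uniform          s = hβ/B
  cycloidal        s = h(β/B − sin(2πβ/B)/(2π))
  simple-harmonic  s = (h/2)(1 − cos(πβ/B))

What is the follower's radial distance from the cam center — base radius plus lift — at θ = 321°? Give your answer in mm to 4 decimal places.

seg 1 [0°–27.8°] dwell: s stays 0.0000
seg 2 [27.8°–80.5°] uniform, h=22: full span → s += 22 → s = 22.0000
seg 3 [80.5°–244.5°] dwell: s stays 22.0000
seg 4 [244.5°–360°] uniform, h=27: θ=321° here. β=76.5, B=115.5. 27·76.5/115.5 = 17.8831 → s = 39.8831
radial distance = base radius + s = 48 + 39.8831 = 87.8831

87.8831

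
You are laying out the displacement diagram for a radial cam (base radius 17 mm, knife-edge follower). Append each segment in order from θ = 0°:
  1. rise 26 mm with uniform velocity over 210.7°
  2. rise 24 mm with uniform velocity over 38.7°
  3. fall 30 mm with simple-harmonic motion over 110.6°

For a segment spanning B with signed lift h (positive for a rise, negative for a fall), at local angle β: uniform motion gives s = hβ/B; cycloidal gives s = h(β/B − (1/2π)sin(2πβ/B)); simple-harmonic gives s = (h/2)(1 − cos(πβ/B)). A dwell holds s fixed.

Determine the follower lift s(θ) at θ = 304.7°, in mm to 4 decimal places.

seg 1 [0°–210.7°] uniform, h=26: full span → s += 26 → s = 26.0000
seg 2 [210.7°–249.4°] uniform, h=24: full span → s += 24 → s = 50.0000
seg 3 [249.4°–360°] simple-harmonic, h=-30: θ=304.7° here. β=55.3, B=110.6. -30/2·(1 − cos(π·0.5000)) = -15.0000 → s = 35.0000

35.0000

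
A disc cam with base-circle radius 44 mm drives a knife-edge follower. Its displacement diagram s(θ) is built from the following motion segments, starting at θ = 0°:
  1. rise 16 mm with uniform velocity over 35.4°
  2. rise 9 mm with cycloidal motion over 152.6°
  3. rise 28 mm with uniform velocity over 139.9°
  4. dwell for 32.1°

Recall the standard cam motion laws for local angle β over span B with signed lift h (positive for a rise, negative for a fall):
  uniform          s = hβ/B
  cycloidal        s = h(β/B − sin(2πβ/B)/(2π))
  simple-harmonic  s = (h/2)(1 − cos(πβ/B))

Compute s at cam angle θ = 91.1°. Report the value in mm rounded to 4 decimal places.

seg 1 [0°–35.4°] uniform, h=16: full span → s += 16 → s = 16.0000
seg 2 [35.4°–188°] cycloidal, h=9: θ=91.1° here. β=55.7, B=152.6. 9·(0.3650 − sin(2π·0.3650)/(2π)) = 2.2106 → s = 18.2106

18.2106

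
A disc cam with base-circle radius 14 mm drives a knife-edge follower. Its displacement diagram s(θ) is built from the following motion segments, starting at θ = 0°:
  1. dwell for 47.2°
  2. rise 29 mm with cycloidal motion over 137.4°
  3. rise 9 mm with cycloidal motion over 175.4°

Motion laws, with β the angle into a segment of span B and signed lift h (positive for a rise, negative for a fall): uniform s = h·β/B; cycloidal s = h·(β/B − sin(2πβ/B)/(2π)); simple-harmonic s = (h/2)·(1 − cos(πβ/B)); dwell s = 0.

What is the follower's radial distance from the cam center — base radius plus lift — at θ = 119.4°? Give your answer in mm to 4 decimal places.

seg 1 [0°–47.2°] dwell: s stays 0.0000
seg 2 [47.2°–184.6°] cycloidal, h=29: θ=119.4° here. β=72.2, B=137.4. 29·(0.5255 − sin(2π·0.5255)/(2π)) = 15.9743 → s = 15.9743
radial distance = base radius + s = 14 + 15.9743 = 29.9743

29.9743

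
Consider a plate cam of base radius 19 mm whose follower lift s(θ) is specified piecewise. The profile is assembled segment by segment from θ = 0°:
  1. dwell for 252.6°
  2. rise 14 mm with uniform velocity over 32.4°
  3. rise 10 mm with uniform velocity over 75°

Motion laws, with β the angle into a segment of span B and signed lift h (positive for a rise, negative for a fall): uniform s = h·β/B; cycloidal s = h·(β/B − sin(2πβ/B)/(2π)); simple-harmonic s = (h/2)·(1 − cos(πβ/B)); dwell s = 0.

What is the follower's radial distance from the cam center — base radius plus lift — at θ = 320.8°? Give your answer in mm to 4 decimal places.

seg 1 [0°–252.6°] dwell: s stays 0.0000
seg 2 [252.6°–285°] uniform, h=14: full span → s += 14 → s = 14.0000
seg 3 [285°–360°] uniform, h=10: θ=320.8° here. β=35.8, B=75. 10·35.8/75 = 4.7733 → s = 18.7733
radial distance = base radius + s = 19 + 18.7733 = 37.7733

37.7733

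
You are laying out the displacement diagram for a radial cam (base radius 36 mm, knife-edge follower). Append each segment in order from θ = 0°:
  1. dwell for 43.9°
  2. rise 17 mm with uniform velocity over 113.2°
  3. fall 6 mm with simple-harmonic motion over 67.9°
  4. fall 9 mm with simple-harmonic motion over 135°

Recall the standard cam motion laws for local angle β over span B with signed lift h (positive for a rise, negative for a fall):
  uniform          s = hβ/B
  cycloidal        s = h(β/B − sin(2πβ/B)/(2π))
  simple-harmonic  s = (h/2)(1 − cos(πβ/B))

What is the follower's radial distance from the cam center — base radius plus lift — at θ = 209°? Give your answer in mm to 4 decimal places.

seg 1 [0°–43.9°] dwell: s stays 0.0000
seg 2 [43.9°–157.1°] uniform, h=17: full span → s += 17 → s = 17.0000
seg 3 [157.1°–225°] simple-harmonic, h=-6: θ=209° here. β=51.9, B=67.9. -6/2·(1 − cos(π·0.7644)) = -5.2148 → s = 11.7852
radial distance = base radius + s = 36 + 11.7852 = 47.7852

47.7852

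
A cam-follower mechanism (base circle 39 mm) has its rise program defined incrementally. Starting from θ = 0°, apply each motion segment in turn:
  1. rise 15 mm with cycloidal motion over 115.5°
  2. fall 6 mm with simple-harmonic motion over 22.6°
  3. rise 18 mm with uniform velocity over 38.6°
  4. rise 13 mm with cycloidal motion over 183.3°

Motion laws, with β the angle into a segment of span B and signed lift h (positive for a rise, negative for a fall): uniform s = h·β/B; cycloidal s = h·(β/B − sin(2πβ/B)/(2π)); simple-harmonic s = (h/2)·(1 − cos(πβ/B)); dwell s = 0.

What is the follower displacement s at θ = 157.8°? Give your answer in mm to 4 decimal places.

seg 1 [0°–115.5°] cycloidal, h=15: full span → s += 15 → s = 15.0000
seg 2 [115.5°–138.1°] simple-harmonic, h=-6: full span → s += -6 → s = 9.0000
seg 3 [138.1°–176.7°] uniform, h=18: θ=157.8° here. β=19.7, B=38.6. 18·19.7/38.6 = 9.1865 → s = 18.1865

18.1865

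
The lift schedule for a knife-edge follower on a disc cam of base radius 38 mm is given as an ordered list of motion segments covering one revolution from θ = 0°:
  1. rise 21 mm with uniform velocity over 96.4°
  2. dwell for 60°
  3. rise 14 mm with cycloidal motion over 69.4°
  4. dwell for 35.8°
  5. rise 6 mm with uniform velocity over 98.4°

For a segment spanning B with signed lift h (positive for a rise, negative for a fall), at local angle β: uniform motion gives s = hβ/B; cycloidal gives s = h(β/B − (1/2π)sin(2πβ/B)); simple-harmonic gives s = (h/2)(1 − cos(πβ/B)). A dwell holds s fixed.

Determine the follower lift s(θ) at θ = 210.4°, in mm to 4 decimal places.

seg 1 [0°–96.4°] uniform, h=21: full span → s += 21 → s = 21.0000
seg 2 [96.4°–156.4°] dwell: s stays 21.0000
seg 3 [156.4°–225.8°] cycloidal, h=14: θ=210.4° here. β=54, B=69.4. 14·(0.7781 − sin(2π·0.7781)/(2π)) = 13.0869 → s = 34.0869

34.0869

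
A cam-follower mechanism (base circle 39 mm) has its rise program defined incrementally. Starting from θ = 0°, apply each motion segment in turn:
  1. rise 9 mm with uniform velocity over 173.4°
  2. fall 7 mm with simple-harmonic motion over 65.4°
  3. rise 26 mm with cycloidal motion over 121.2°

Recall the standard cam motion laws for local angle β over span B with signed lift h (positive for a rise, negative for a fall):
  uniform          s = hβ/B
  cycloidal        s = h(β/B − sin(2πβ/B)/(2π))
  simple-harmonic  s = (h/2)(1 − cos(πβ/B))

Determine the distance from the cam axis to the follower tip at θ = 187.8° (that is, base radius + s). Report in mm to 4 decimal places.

seg 1 [0°–173.4°] uniform, h=9: full span → s += 9 → s = 9.0000
seg 2 [173.4°–238.8°] simple-harmonic, h=-7: θ=187.8° here. β=14.4, B=65.4. -7/2·(1 − cos(π·0.2202)) = -0.8045 → s = 8.1955
radial distance = base radius + s = 39 + 8.1955 = 47.1955

47.1955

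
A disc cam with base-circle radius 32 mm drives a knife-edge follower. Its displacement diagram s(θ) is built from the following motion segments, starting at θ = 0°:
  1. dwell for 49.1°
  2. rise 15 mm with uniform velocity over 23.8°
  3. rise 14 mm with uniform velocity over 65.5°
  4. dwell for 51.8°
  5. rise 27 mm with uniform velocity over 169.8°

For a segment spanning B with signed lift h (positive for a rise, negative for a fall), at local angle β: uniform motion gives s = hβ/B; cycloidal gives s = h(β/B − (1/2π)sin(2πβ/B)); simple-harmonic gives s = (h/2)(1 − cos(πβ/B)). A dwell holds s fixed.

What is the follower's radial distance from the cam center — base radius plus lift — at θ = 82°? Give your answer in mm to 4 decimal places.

seg 1 [0°–49.1°] dwell: s stays 0.0000
seg 2 [49.1°–72.9°] uniform, h=15: full span → s += 15 → s = 15.0000
seg 3 [72.9°–138.4°] uniform, h=14: θ=82° here. β=9.1, B=65.5. 14·9.1/65.5 = 1.9450 → s = 16.9450
radial distance = base radius + s = 32 + 16.9450 = 48.9450

48.9450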